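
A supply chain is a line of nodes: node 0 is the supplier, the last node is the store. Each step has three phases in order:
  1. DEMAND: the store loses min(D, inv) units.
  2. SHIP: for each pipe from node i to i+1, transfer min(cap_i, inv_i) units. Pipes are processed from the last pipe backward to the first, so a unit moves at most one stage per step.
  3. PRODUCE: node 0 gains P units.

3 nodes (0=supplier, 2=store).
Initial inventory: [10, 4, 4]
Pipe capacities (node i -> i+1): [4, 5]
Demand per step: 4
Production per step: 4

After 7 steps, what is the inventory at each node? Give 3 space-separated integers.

Step 1: demand=4,sold=4 ship[1->2]=4 ship[0->1]=4 prod=4 -> inv=[10 4 4]
Step 2: demand=4,sold=4 ship[1->2]=4 ship[0->1]=4 prod=4 -> inv=[10 4 4]
Step 3: demand=4,sold=4 ship[1->2]=4 ship[0->1]=4 prod=4 -> inv=[10 4 4]
Step 4: demand=4,sold=4 ship[1->2]=4 ship[0->1]=4 prod=4 -> inv=[10 4 4]
Step 5: demand=4,sold=4 ship[1->2]=4 ship[0->1]=4 prod=4 -> inv=[10 4 4]
Step 6: demand=4,sold=4 ship[1->2]=4 ship[0->1]=4 prod=4 -> inv=[10 4 4]
Step 7: demand=4,sold=4 ship[1->2]=4 ship[0->1]=4 prod=4 -> inv=[10 4 4]

10 4 4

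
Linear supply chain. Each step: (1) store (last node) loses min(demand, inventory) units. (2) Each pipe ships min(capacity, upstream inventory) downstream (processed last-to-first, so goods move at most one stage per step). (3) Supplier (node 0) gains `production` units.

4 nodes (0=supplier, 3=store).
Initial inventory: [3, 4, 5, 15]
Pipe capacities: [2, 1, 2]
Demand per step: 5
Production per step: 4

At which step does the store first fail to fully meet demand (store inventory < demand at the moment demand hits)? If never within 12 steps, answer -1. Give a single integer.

Step 1: demand=5,sold=5 ship[2->3]=2 ship[1->2]=1 ship[0->1]=2 prod=4 -> [5 5 4 12]
Step 2: demand=5,sold=5 ship[2->3]=2 ship[1->2]=1 ship[0->1]=2 prod=4 -> [7 6 3 9]
Step 3: demand=5,sold=5 ship[2->3]=2 ship[1->2]=1 ship[0->1]=2 prod=4 -> [9 7 2 6]
Step 4: demand=5,sold=5 ship[2->3]=2 ship[1->2]=1 ship[0->1]=2 prod=4 -> [11 8 1 3]
Step 5: demand=5,sold=3 ship[2->3]=1 ship[1->2]=1 ship[0->1]=2 prod=4 -> [13 9 1 1]
Step 6: demand=5,sold=1 ship[2->3]=1 ship[1->2]=1 ship[0->1]=2 prod=4 -> [15 10 1 1]
Step 7: demand=5,sold=1 ship[2->3]=1 ship[1->2]=1 ship[0->1]=2 prod=4 -> [17 11 1 1]
Step 8: demand=5,sold=1 ship[2->3]=1 ship[1->2]=1 ship[0->1]=2 prod=4 -> [19 12 1 1]
Step 9: demand=5,sold=1 ship[2->3]=1 ship[1->2]=1 ship[0->1]=2 prod=4 -> [21 13 1 1]
Step 10: demand=5,sold=1 ship[2->3]=1 ship[1->2]=1 ship[0->1]=2 prod=4 -> [23 14 1 1]
Step 11: demand=5,sold=1 ship[2->3]=1 ship[1->2]=1 ship[0->1]=2 prod=4 -> [25 15 1 1]
Step 12: demand=5,sold=1 ship[2->3]=1 ship[1->2]=1 ship[0->1]=2 prod=4 -> [27 16 1 1]
First stockout at step 5

5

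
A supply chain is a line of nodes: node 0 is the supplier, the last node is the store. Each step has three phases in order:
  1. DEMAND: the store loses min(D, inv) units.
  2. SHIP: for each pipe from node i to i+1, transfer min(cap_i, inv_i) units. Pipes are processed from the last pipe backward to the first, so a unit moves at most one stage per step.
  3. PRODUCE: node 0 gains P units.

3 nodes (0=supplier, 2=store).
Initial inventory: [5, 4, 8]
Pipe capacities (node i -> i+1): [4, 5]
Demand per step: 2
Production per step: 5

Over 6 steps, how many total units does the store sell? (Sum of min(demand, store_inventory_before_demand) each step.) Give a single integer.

Answer: 12

Derivation:
Step 1: sold=2 (running total=2) -> [6 4 10]
Step 2: sold=2 (running total=4) -> [7 4 12]
Step 3: sold=2 (running total=6) -> [8 4 14]
Step 4: sold=2 (running total=8) -> [9 4 16]
Step 5: sold=2 (running total=10) -> [10 4 18]
Step 6: sold=2 (running total=12) -> [11 4 20]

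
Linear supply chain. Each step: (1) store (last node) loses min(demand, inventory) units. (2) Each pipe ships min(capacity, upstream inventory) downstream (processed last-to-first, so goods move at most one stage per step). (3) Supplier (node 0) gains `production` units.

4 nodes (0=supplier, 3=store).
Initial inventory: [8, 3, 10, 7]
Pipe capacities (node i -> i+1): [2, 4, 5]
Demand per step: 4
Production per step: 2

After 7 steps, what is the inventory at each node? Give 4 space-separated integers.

Step 1: demand=4,sold=4 ship[2->3]=5 ship[1->2]=3 ship[0->1]=2 prod=2 -> inv=[8 2 8 8]
Step 2: demand=4,sold=4 ship[2->3]=5 ship[1->2]=2 ship[0->1]=2 prod=2 -> inv=[8 2 5 9]
Step 3: demand=4,sold=4 ship[2->3]=5 ship[1->2]=2 ship[0->1]=2 prod=2 -> inv=[8 2 2 10]
Step 4: demand=4,sold=4 ship[2->3]=2 ship[1->2]=2 ship[0->1]=2 prod=2 -> inv=[8 2 2 8]
Step 5: demand=4,sold=4 ship[2->3]=2 ship[1->2]=2 ship[0->1]=2 prod=2 -> inv=[8 2 2 6]
Step 6: demand=4,sold=4 ship[2->3]=2 ship[1->2]=2 ship[0->1]=2 prod=2 -> inv=[8 2 2 4]
Step 7: demand=4,sold=4 ship[2->3]=2 ship[1->2]=2 ship[0->1]=2 prod=2 -> inv=[8 2 2 2]

8 2 2 2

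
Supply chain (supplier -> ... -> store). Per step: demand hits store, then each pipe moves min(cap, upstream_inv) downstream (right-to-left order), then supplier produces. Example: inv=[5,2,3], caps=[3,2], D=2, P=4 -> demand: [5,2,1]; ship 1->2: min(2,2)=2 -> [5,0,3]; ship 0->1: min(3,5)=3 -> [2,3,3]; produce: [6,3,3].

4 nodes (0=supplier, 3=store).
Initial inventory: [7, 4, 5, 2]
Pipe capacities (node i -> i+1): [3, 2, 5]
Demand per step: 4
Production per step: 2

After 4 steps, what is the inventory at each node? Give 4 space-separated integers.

Step 1: demand=4,sold=2 ship[2->3]=5 ship[1->2]=2 ship[0->1]=3 prod=2 -> inv=[6 5 2 5]
Step 2: demand=4,sold=4 ship[2->3]=2 ship[1->2]=2 ship[0->1]=3 prod=2 -> inv=[5 6 2 3]
Step 3: demand=4,sold=3 ship[2->3]=2 ship[1->2]=2 ship[0->1]=3 prod=2 -> inv=[4 7 2 2]
Step 4: demand=4,sold=2 ship[2->3]=2 ship[1->2]=2 ship[0->1]=3 prod=2 -> inv=[3 8 2 2]

3 8 2 2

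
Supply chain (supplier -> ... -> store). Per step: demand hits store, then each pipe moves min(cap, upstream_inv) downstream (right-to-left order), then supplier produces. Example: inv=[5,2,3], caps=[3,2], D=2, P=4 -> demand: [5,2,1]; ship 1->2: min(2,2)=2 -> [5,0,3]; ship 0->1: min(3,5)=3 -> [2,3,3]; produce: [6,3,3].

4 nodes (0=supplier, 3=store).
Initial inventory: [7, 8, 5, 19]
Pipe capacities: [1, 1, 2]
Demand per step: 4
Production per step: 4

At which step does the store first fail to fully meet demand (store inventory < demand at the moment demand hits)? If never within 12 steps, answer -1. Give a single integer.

Step 1: demand=4,sold=4 ship[2->3]=2 ship[1->2]=1 ship[0->1]=1 prod=4 -> [10 8 4 17]
Step 2: demand=4,sold=4 ship[2->3]=2 ship[1->2]=1 ship[0->1]=1 prod=4 -> [13 8 3 15]
Step 3: demand=4,sold=4 ship[2->3]=2 ship[1->2]=1 ship[0->1]=1 prod=4 -> [16 8 2 13]
Step 4: demand=4,sold=4 ship[2->3]=2 ship[1->2]=1 ship[0->1]=1 prod=4 -> [19 8 1 11]
Step 5: demand=4,sold=4 ship[2->3]=1 ship[1->2]=1 ship[0->1]=1 prod=4 -> [22 8 1 8]
Step 6: demand=4,sold=4 ship[2->3]=1 ship[1->2]=1 ship[0->1]=1 prod=4 -> [25 8 1 5]
Step 7: demand=4,sold=4 ship[2->3]=1 ship[1->2]=1 ship[0->1]=1 prod=4 -> [28 8 1 2]
Step 8: demand=4,sold=2 ship[2->3]=1 ship[1->2]=1 ship[0->1]=1 prod=4 -> [31 8 1 1]
Step 9: demand=4,sold=1 ship[2->3]=1 ship[1->2]=1 ship[0->1]=1 prod=4 -> [34 8 1 1]
Step 10: demand=4,sold=1 ship[2->3]=1 ship[1->2]=1 ship[0->1]=1 prod=4 -> [37 8 1 1]
Step 11: demand=4,sold=1 ship[2->3]=1 ship[1->2]=1 ship[0->1]=1 prod=4 -> [40 8 1 1]
Step 12: demand=4,sold=1 ship[2->3]=1 ship[1->2]=1 ship[0->1]=1 prod=4 -> [43 8 1 1]
First stockout at step 8

8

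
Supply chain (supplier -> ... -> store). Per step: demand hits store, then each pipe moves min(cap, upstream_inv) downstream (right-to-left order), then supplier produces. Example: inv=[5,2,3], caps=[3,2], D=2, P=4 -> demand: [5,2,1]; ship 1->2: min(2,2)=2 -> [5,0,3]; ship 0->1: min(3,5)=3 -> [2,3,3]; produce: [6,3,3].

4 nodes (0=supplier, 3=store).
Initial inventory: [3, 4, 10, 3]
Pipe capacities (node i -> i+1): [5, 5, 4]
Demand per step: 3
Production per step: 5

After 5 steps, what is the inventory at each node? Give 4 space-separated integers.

Step 1: demand=3,sold=3 ship[2->3]=4 ship[1->2]=4 ship[0->1]=3 prod=5 -> inv=[5 3 10 4]
Step 2: demand=3,sold=3 ship[2->3]=4 ship[1->2]=3 ship[0->1]=5 prod=5 -> inv=[5 5 9 5]
Step 3: demand=3,sold=3 ship[2->3]=4 ship[1->2]=5 ship[0->1]=5 prod=5 -> inv=[5 5 10 6]
Step 4: demand=3,sold=3 ship[2->3]=4 ship[1->2]=5 ship[0->1]=5 prod=5 -> inv=[5 5 11 7]
Step 5: demand=3,sold=3 ship[2->3]=4 ship[1->2]=5 ship[0->1]=5 prod=5 -> inv=[5 5 12 8]

5 5 12 8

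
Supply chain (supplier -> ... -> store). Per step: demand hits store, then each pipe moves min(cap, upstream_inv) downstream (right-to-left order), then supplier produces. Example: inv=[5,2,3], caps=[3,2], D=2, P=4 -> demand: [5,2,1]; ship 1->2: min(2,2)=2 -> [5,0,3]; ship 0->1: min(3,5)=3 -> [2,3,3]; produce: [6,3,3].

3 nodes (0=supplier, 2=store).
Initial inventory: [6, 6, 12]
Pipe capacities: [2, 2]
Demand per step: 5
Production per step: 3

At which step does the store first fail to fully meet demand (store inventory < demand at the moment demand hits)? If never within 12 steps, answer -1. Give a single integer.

Step 1: demand=5,sold=5 ship[1->2]=2 ship[0->1]=2 prod=3 -> [7 6 9]
Step 2: demand=5,sold=5 ship[1->2]=2 ship[0->1]=2 prod=3 -> [8 6 6]
Step 3: demand=5,sold=5 ship[1->2]=2 ship[0->1]=2 prod=3 -> [9 6 3]
Step 4: demand=5,sold=3 ship[1->2]=2 ship[0->1]=2 prod=3 -> [10 6 2]
Step 5: demand=5,sold=2 ship[1->2]=2 ship[0->1]=2 prod=3 -> [11 6 2]
Step 6: demand=5,sold=2 ship[1->2]=2 ship[0->1]=2 prod=3 -> [12 6 2]
Step 7: demand=5,sold=2 ship[1->2]=2 ship[0->1]=2 prod=3 -> [13 6 2]
Step 8: demand=5,sold=2 ship[1->2]=2 ship[0->1]=2 prod=3 -> [14 6 2]
Step 9: demand=5,sold=2 ship[1->2]=2 ship[0->1]=2 prod=3 -> [15 6 2]
Step 10: demand=5,sold=2 ship[1->2]=2 ship[0->1]=2 prod=3 -> [16 6 2]
Step 11: demand=5,sold=2 ship[1->2]=2 ship[0->1]=2 prod=3 -> [17 6 2]
Step 12: demand=5,sold=2 ship[1->2]=2 ship[0->1]=2 prod=3 -> [18 6 2]
First stockout at step 4

4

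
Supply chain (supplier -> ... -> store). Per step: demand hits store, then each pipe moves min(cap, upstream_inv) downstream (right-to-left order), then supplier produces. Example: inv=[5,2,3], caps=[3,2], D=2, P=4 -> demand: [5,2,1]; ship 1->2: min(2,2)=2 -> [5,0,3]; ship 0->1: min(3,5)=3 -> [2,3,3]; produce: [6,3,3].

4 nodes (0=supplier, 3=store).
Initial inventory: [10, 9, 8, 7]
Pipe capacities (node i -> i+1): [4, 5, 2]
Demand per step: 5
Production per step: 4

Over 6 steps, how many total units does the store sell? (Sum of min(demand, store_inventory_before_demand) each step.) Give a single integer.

Step 1: sold=5 (running total=5) -> [10 8 11 4]
Step 2: sold=4 (running total=9) -> [10 7 14 2]
Step 3: sold=2 (running total=11) -> [10 6 17 2]
Step 4: sold=2 (running total=13) -> [10 5 20 2]
Step 5: sold=2 (running total=15) -> [10 4 23 2]
Step 6: sold=2 (running total=17) -> [10 4 25 2]

Answer: 17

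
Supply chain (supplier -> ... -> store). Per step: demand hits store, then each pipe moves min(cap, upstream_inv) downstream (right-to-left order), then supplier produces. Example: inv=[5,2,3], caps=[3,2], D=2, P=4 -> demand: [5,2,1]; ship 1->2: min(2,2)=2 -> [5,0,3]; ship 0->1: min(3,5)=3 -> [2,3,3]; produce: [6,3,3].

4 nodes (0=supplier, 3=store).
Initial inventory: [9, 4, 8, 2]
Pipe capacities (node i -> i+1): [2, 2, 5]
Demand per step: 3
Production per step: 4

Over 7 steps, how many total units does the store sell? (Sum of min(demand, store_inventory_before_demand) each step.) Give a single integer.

Step 1: sold=2 (running total=2) -> [11 4 5 5]
Step 2: sold=3 (running total=5) -> [13 4 2 7]
Step 3: sold=3 (running total=8) -> [15 4 2 6]
Step 4: sold=3 (running total=11) -> [17 4 2 5]
Step 5: sold=3 (running total=14) -> [19 4 2 4]
Step 6: sold=3 (running total=17) -> [21 4 2 3]
Step 7: sold=3 (running total=20) -> [23 4 2 2]

Answer: 20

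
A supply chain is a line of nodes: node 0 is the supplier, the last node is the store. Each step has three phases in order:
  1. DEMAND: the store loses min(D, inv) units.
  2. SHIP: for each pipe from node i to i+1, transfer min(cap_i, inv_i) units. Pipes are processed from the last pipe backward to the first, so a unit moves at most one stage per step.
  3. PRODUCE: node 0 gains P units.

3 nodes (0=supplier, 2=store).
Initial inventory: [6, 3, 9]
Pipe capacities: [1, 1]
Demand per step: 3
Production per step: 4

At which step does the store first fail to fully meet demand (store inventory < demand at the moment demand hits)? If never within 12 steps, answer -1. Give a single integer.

Step 1: demand=3,sold=3 ship[1->2]=1 ship[0->1]=1 prod=4 -> [9 3 7]
Step 2: demand=3,sold=3 ship[1->2]=1 ship[0->1]=1 prod=4 -> [12 3 5]
Step 3: demand=3,sold=3 ship[1->2]=1 ship[0->1]=1 prod=4 -> [15 3 3]
Step 4: demand=3,sold=3 ship[1->2]=1 ship[0->1]=1 prod=4 -> [18 3 1]
Step 5: demand=3,sold=1 ship[1->2]=1 ship[0->1]=1 prod=4 -> [21 3 1]
Step 6: demand=3,sold=1 ship[1->2]=1 ship[0->1]=1 prod=4 -> [24 3 1]
Step 7: demand=3,sold=1 ship[1->2]=1 ship[0->1]=1 prod=4 -> [27 3 1]
Step 8: demand=3,sold=1 ship[1->2]=1 ship[0->1]=1 prod=4 -> [30 3 1]
Step 9: demand=3,sold=1 ship[1->2]=1 ship[0->1]=1 prod=4 -> [33 3 1]
Step 10: demand=3,sold=1 ship[1->2]=1 ship[0->1]=1 prod=4 -> [36 3 1]
Step 11: demand=3,sold=1 ship[1->2]=1 ship[0->1]=1 prod=4 -> [39 3 1]
Step 12: demand=3,sold=1 ship[1->2]=1 ship[0->1]=1 prod=4 -> [42 3 1]
First stockout at step 5

5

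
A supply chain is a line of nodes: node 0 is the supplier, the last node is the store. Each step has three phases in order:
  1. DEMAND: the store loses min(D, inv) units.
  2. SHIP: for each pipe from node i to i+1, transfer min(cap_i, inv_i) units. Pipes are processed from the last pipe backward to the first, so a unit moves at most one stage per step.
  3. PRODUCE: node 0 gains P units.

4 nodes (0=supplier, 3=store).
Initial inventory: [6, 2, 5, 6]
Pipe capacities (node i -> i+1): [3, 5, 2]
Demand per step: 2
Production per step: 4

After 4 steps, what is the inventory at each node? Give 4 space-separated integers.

Step 1: demand=2,sold=2 ship[2->3]=2 ship[1->2]=2 ship[0->1]=3 prod=4 -> inv=[7 3 5 6]
Step 2: demand=2,sold=2 ship[2->3]=2 ship[1->2]=3 ship[0->1]=3 prod=4 -> inv=[8 3 6 6]
Step 3: demand=2,sold=2 ship[2->3]=2 ship[1->2]=3 ship[0->1]=3 prod=4 -> inv=[9 3 7 6]
Step 4: demand=2,sold=2 ship[2->3]=2 ship[1->2]=3 ship[0->1]=3 prod=4 -> inv=[10 3 8 6]

10 3 8 6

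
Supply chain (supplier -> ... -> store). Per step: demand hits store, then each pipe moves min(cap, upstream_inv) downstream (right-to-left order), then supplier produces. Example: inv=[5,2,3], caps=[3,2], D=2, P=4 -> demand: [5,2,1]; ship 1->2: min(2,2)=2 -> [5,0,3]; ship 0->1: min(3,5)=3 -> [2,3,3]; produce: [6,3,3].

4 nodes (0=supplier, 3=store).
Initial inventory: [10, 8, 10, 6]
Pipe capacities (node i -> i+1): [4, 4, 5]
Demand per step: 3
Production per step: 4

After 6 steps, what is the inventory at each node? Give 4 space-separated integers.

Step 1: demand=3,sold=3 ship[2->3]=5 ship[1->2]=4 ship[0->1]=4 prod=4 -> inv=[10 8 9 8]
Step 2: demand=3,sold=3 ship[2->3]=5 ship[1->2]=4 ship[0->1]=4 prod=4 -> inv=[10 8 8 10]
Step 3: demand=3,sold=3 ship[2->3]=5 ship[1->2]=4 ship[0->1]=4 prod=4 -> inv=[10 8 7 12]
Step 4: demand=3,sold=3 ship[2->3]=5 ship[1->2]=4 ship[0->1]=4 prod=4 -> inv=[10 8 6 14]
Step 5: demand=3,sold=3 ship[2->3]=5 ship[1->2]=4 ship[0->1]=4 prod=4 -> inv=[10 8 5 16]
Step 6: demand=3,sold=3 ship[2->3]=5 ship[1->2]=4 ship[0->1]=4 prod=4 -> inv=[10 8 4 18]

10 8 4 18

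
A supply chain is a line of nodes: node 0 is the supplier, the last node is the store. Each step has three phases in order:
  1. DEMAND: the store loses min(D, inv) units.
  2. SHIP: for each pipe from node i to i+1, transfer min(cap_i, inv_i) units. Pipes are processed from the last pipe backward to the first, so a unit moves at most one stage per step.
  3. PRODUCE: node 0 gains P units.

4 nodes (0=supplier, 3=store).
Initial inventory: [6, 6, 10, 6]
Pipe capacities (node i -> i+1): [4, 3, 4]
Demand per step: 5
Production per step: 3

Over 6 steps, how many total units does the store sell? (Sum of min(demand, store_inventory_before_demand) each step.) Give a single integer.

Step 1: sold=5 (running total=5) -> [5 7 9 5]
Step 2: sold=5 (running total=10) -> [4 8 8 4]
Step 3: sold=4 (running total=14) -> [3 9 7 4]
Step 4: sold=4 (running total=18) -> [3 9 6 4]
Step 5: sold=4 (running total=22) -> [3 9 5 4]
Step 6: sold=4 (running total=26) -> [3 9 4 4]

Answer: 26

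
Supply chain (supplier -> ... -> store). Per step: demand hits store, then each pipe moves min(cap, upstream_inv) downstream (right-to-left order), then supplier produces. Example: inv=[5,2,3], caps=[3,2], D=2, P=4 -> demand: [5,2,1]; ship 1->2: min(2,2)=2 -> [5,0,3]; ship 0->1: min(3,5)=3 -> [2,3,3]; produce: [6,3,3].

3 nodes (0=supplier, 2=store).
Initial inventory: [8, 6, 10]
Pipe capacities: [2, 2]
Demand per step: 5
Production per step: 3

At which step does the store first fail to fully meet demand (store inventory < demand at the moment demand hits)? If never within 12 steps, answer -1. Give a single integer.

Step 1: demand=5,sold=5 ship[1->2]=2 ship[0->1]=2 prod=3 -> [9 6 7]
Step 2: demand=5,sold=5 ship[1->2]=2 ship[0->1]=2 prod=3 -> [10 6 4]
Step 3: demand=5,sold=4 ship[1->2]=2 ship[0->1]=2 prod=3 -> [11 6 2]
Step 4: demand=5,sold=2 ship[1->2]=2 ship[0->1]=2 prod=3 -> [12 6 2]
Step 5: demand=5,sold=2 ship[1->2]=2 ship[0->1]=2 prod=3 -> [13 6 2]
Step 6: demand=5,sold=2 ship[1->2]=2 ship[0->1]=2 prod=3 -> [14 6 2]
Step 7: demand=5,sold=2 ship[1->2]=2 ship[0->1]=2 prod=3 -> [15 6 2]
Step 8: demand=5,sold=2 ship[1->2]=2 ship[0->1]=2 prod=3 -> [16 6 2]
Step 9: demand=5,sold=2 ship[1->2]=2 ship[0->1]=2 prod=3 -> [17 6 2]
Step 10: demand=5,sold=2 ship[1->2]=2 ship[0->1]=2 prod=3 -> [18 6 2]
Step 11: demand=5,sold=2 ship[1->2]=2 ship[0->1]=2 prod=3 -> [19 6 2]
Step 12: demand=5,sold=2 ship[1->2]=2 ship[0->1]=2 prod=3 -> [20 6 2]
First stockout at step 3

3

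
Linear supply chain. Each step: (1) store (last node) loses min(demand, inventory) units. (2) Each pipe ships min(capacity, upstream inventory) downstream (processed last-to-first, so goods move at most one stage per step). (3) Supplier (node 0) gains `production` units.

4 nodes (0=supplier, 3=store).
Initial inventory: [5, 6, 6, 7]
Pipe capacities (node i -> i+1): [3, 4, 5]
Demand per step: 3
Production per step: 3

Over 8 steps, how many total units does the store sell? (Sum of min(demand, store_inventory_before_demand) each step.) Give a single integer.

Step 1: sold=3 (running total=3) -> [5 5 5 9]
Step 2: sold=3 (running total=6) -> [5 4 4 11]
Step 3: sold=3 (running total=9) -> [5 3 4 12]
Step 4: sold=3 (running total=12) -> [5 3 3 13]
Step 5: sold=3 (running total=15) -> [5 3 3 13]
Step 6: sold=3 (running total=18) -> [5 3 3 13]
Step 7: sold=3 (running total=21) -> [5 3 3 13]
Step 8: sold=3 (running total=24) -> [5 3 3 13]

Answer: 24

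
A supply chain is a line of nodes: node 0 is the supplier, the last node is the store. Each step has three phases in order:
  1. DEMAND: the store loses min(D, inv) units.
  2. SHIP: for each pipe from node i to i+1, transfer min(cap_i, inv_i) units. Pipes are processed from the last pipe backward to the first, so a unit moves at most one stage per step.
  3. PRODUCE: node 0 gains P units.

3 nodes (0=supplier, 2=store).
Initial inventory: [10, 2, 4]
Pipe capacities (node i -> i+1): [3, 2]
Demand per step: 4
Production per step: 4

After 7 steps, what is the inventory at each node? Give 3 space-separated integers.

Step 1: demand=4,sold=4 ship[1->2]=2 ship[0->1]=3 prod=4 -> inv=[11 3 2]
Step 2: demand=4,sold=2 ship[1->2]=2 ship[0->1]=3 prod=4 -> inv=[12 4 2]
Step 3: demand=4,sold=2 ship[1->2]=2 ship[0->1]=3 prod=4 -> inv=[13 5 2]
Step 4: demand=4,sold=2 ship[1->2]=2 ship[0->1]=3 prod=4 -> inv=[14 6 2]
Step 5: demand=4,sold=2 ship[1->2]=2 ship[0->1]=3 prod=4 -> inv=[15 7 2]
Step 6: demand=4,sold=2 ship[1->2]=2 ship[0->1]=3 prod=4 -> inv=[16 8 2]
Step 7: demand=4,sold=2 ship[1->2]=2 ship[0->1]=3 prod=4 -> inv=[17 9 2]

17 9 2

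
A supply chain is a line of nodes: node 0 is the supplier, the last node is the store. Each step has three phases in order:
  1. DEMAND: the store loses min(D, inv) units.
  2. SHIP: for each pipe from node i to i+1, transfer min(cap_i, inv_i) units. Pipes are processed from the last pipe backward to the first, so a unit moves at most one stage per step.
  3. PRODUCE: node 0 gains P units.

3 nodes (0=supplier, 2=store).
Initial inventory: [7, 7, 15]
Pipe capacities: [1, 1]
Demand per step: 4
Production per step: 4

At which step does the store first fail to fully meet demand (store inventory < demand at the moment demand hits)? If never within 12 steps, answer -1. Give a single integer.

Step 1: demand=4,sold=4 ship[1->2]=1 ship[0->1]=1 prod=4 -> [10 7 12]
Step 2: demand=4,sold=4 ship[1->2]=1 ship[0->1]=1 prod=4 -> [13 7 9]
Step 3: demand=4,sold=4 ship[1->2]=1 ship[0->1]=1 prod=4 -> [16 7 6]
Step 4: demand=4,sold=4 ship[1->2]=1 ship[0->1]=1 prod=4 -> [19 7 3]
Step 5: demand=4,sold=3 ship[1->2]=1 ship[0->1]=1 prod=4 -> [22 7 1]
Step 6: demand=4,sold=1 ship[1->2]=1 ship[0->1]=1 prod=4 -> [25 7 1]
Step 7: demand=4,sold=1 ship[1->2]=1 ship[0->1]=1 prod=4 -> [28 7 1]
Step 8: demand=4,sold=1 ship[1->2]=1 ship[0->1]=1 prod=4 -> [31 7 1]
Step 9: demand=4,sold=1 ship[1->2]=1 ship[0->1]=1 prod=4 -> [34 7 1]
Step 10: demand=4,sold=1 ship[1->2]=1 ship[0->1]=1 prod=4 -> [37 7 1]
Step 11: demand=4,sold=1 ship[1->2]=1 ship[0->1]=1 prod=4 -> [40 7 1]
Step 12: demand=4,sold=1 ship[1->2]=1 ship[0->1]=1 prod=4 -> [43 7 1]
First stockout at step 5

5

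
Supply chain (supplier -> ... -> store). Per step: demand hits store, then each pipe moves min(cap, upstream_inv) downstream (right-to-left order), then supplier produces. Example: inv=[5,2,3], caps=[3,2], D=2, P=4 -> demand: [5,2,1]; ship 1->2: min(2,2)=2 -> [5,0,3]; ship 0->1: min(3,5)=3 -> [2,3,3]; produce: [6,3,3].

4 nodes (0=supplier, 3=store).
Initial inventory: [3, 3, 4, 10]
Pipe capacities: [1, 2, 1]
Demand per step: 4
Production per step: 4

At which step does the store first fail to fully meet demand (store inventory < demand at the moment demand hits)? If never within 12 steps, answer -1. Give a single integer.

Step 1: demand=4,sold=4 ship[2->3]=1 ship[1->2]=2 ship[0->1]=1 prod=4 -> [6 2 5 7]
Step 2: demand=4,sold=4 ship[2->3]=1 ship[1->2]=2 ship[0->1]=1 prod=4 -> [9 1 6 4]
Step 3: demand=4,sold=4 ship[2->3]=1 ship[1->2]=1 ship[0->1]=1 prod=4 -> [12 1 6 1]
Step 4: demand=4,sold=1 ship[2->3]=1 ship[1->2]=1 ship[0->1]=1 prod=4 -> [15 1 6 1]
Step 5: demand=4,sold=1 ship[2->3]=1 ship[1->2]=1 ship[0->1]=1 prod=4 -> [18 1 6 1]
Step 6: demand=4,sold=1 ship[2->3]=1 ship[1->2]=1 ship[0->1]=1 prod=4 -> [21 1 6 1]
Step 7: demand=4,sold=1 ship[2->3]=1 ship[1->2]=1 ship[0->1]=1 prod=4 -> [24 1 6 1]
Step 8: demand=4,sold=1 ship[2->3]=1 ship[1->2]=1 ship[0->1]=1 prod=4 -> [27 1 6 1]
Step 9: demand=4,sold=1 ship[2->3]=1 ship[1->2]=1 ship[0->1]=1 prod=4 -> [30 1 6 1]
Step 10: demand=4,sold=1 ship[2->3]=1 ship[1->2]=1 ship[0->1]=1 prod=4 -> [33 1 6 1]
Step 11: demand=4,sold=1 ship[2->3]=1 ship[1->2]=1 ship[0->1]=1 prod=4 -> [36 1 6 1]
Step 12: demand=4,sold=1 ship[2->3]=1 ship[1->2]=1 ship[0->1]=1 prod=4 -> [39 1 6 1]
First stockout at step 4

4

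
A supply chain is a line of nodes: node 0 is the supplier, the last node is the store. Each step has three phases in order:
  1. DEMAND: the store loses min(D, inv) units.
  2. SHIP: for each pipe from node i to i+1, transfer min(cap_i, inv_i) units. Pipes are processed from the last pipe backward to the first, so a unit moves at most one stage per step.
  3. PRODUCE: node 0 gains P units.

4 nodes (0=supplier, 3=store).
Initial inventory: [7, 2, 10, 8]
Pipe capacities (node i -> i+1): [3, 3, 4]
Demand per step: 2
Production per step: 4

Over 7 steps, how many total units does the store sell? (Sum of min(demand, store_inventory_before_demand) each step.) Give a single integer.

Step 1: sold=2 (running total=2) -> [8 3 8 10]
Step 2: sold=2 (running total=4) -> [9 3 7 12]
Step 3: sold=2 (running total=6) -> [10 3 6 14]
Step 4: sold=2 (running total=8) -> [11 3 5 16]
Step 5: sold=2 (running total=10) -> [12 3 4 18]
Step 6: sold=2 (running total=12) -> [13 3 3 20]
Step 7: sold=2 (running total=14) -> [14 3 3 21]

Answer: 14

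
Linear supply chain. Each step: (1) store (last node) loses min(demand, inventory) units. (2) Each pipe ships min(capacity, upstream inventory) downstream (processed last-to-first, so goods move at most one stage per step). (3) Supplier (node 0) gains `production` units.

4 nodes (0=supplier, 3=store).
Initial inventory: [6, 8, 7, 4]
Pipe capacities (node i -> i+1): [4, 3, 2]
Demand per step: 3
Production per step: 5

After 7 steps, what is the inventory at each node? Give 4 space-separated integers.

Step 1: demand=3,sold=3 ship[2->3]=2 ship[1->2]=3 ship[0->1]=4 prod=5 -> inv=[7 9 8 3]
Step 2: demand=3,sold=3 ship[2->3]=2 ship[1->2]=3 ship[0->1]=4 prod=5 -> inv=[8 10 9 2]
Step 3: demand=3,sold=2 ship[2->3]=2 ship[1->2]=3 ship[0->1]=4 prod=5 -> inv=[9 11 10 2]
Step 4: demand=3,sold=2 ship[2->3]=2 ship[1->2]=3 ship[0->1]=4 prod=5 -> inv=[10 12 11 2]
Step 5: demand=3,sold=2 ship[2->3]=2 ship[1->2]=3 ship[0->1]=4 prod=5 -> inv=[11 13 12 2]
Step 6: demand=3,sold=2 ship[2->3]=2 ship[1->2]=3 ship[0->1]=4 prod=5 -> inv=[12 14 13 2]
Step 7: demand=3,sold=2 ship[2->3]=2 ship[1->2]=3 ship[0->1]=4 prod=5 -> inv=[13 15 14 2]

13 15 14 2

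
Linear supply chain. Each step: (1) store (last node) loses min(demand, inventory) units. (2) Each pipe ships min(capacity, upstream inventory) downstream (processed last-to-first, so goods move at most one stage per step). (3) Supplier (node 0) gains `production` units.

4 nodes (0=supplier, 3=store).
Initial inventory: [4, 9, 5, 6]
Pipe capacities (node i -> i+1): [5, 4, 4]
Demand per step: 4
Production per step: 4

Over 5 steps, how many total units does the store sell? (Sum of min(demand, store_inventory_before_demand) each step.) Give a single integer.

Step 1: sold=4 (running total=4) -> [4 9 5 6]
Step 2: sold=4 (running total=8) -> [4 9 5 6]
Step 3: sold=4 (running total=12) -> [4 9 5 6]
Step 4: sold=4 (running total=16) -> [4 9 5 6]
Step 5: sold=4 (running total=20) -> [4 9 5 6]

Answer: 20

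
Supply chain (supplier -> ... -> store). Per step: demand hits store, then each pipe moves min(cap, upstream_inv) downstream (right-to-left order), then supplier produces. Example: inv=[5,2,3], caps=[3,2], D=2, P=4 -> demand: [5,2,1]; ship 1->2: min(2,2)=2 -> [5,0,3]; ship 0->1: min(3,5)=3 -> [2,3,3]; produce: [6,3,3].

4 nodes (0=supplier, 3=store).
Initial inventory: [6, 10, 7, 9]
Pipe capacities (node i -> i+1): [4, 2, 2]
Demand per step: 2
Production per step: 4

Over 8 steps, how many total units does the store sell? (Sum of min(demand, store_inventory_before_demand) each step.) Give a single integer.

Step 1: sold=2 (running total=2) -> [6 12 7 9]
Step 2: sold=2 (running total=4) -> [6 14 7 9]
Step 3: sold=2 (running total=6) -> [6 16 7 9]
Step 4: sold=2 (running total=8) -> [6 18 7 9]
Step 5: sold=2 (running total=10) -> [6 20 7 9]
Step 6: sold=2 (running total=12) -> [6 22 7 9]
Step 7: sold=2 (running total=14) -> [6 24 7 9]
Step 8: sold=2 (running total=16) -> [6 26 7 9]

Answer: 16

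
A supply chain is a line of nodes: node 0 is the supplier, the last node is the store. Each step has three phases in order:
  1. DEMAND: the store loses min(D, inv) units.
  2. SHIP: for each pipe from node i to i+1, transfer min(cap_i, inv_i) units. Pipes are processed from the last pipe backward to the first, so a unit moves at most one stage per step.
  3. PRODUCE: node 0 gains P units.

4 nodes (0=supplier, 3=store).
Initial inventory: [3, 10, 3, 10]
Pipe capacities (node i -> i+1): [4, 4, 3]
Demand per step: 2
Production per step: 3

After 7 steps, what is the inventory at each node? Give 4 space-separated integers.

Step 1: demand=2,sold=2 ship[2->3]=3 ship[1->2]=4 ship[0->1]=3 prod=3 -> inv=[3 9 4 11]
Step 2: demand=2,sold=2 ship[2->3]=3 ship[1->2]=4 ship[0->1]=3 prod=3 -> inv=[3 8 5 12]
Step 3: demand=2,sold=2 ship[2->3]=3 ship[1->2]=4 ship[0->1]=3 prod=3 -> inv=[3 7 6 13]
Step 4: demand=2,sold=2 ship[2->3]=3 ship[1->2]=4 ship[0->1]=3 prod=3 -> inv=[3 6 7 14]
Step 5: demand=2,sold=2 ship[2->3]=3 ship[1->2]=4 ship[0->1]=3 prod=3 -> inv=[3 5 8 15]
Step 6: demand=2,sold=2 ship[2->3]=3 ship[1->2]=4 ship[0->1]=3 prod=3 -> inv=[3 4 9 16]
Step 7: demand=2,sold=2 ship[2->3]=3 ship[1->2]=4 ship[0->1]=3 prod=3 -> inv=[3 3 10 17]

3 3 10 17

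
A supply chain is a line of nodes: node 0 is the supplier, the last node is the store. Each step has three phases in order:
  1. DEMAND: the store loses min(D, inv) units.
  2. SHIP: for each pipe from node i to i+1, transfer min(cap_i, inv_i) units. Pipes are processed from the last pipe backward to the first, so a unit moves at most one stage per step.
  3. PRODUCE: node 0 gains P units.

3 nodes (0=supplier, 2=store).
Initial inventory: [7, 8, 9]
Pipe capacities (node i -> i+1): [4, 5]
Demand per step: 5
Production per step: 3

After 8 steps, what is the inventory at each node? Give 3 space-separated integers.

Step 1: demand=5,sold=5 ship[1->2]=5 ship[0->1]=4 prod=3 -> inv=[6 7 9]
Step 2: demand=5,sold=5 ship[1->2]=5 ship[0->1]=4 prod=3 -> inv=[5 6 9]
Step 3: demand=5,sold=5 ship[1->2]=5 ship[0->1]=4 prod=3 -> inv=[4 5 9]
Step 4: demand=5,sold=5 ship[1->2]=5 ship[0->1]=4 prod=3 -> inv=[3 4 9]
Step 5: demand=5,sold=5 ship[1->2]=4 ship[0->1]=3 prod=3 -> inv=[3 3 8]
Step 6: demand=5,sold=5 ship[1->2]=3 ship[0->1]=3 prod=3 -> inv=[3 3 6]
Step 7: demand=5,sold=5 ship[1->2]=3 ship[0->1]=3 prod=3 -> inv=[3 3 4]
Step 8: demand=5,sold=4 ship[1->2]=3 ship[0->1]=3 prod=3 -> inv=[3 3 3]

3 3 3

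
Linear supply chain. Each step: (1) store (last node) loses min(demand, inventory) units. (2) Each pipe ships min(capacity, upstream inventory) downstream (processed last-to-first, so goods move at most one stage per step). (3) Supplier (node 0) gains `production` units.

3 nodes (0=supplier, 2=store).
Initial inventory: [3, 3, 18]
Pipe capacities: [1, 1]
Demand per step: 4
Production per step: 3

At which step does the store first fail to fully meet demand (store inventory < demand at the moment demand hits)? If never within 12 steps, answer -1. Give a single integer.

Step 1: demand=4,sold=4 ship[1->2]=1 ship[0->1]=1 prod=3 -> [5 3 15]
Step 2: demand=4,sold=4 ship[1->2]=1 ship[0->1]=1 prod=3 -> [7 3 12]
Step 3: demand=4,sold=4 ship[1->2]=1 ship[0->1]=1 prod=3 -> [9 3 9]
Step 4: demand=4,sold=4 ship[1->2]=1 ship[0->1]=1 prod=3 -> [11 3 6]
Step 5: demand=4,sold=4 ship[1->2]=1 ship[0->1]=1 prod=3 -> [13 3 3]
Step 6: demand=4,sold=3 ship[1->2]=1 ship[0->1]=1 prod=3 -> [15 3 1]
Step 7: demand=4,sold=1 ship[1->2]=1 ship[0->1]=1 prod=3 -> [17 3 1]
Step 8: demand=4,sold=1 ship[1->2]=1 ship[0->1]=1 prod=3 -> [19 3 1]
Step 9: demand=4,sold=1 ship[1->2]=1 ship[0->1]=1 prod=3 -> [21 3 1]
Step 10: demand=4,sold=1 ship[1->2]=1 ship[0->1]=1 prod=3 -> [23 3 1]
Step 11: demand=4,sold=1 ship[1->2]=1 ship[0->1]=1 prod=3 -> [25 3 1]
Step 12: demand=4,sold=1 ship[1->2]=1 ship[0->1]=1 prod=3 -> [27 3 1]
First stockout at step 6

6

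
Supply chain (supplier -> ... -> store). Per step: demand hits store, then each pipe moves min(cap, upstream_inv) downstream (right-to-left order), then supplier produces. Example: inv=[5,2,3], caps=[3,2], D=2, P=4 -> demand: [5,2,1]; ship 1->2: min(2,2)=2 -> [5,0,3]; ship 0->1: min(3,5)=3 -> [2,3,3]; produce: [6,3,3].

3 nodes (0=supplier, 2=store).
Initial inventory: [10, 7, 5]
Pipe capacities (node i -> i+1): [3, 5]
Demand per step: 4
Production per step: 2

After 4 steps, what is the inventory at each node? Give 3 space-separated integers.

Step 1: demand=4,sold=4 ship[1->2]=5 ship[0->1]=3 prod=2 -> inv=[9 5 6]
Step 2: demand=4,sold=4 ship[1->2]=5 ship[0->1]=3 prod=2 -> inv=[8 3 7]
Step 3: demand=4,sold=4 ship[1->2]=3 ship[0->1]=3 prod=2 -> inv=[7 3 6]
Step 4: demand=4,sold=4 ship[1->2]=3 ship[0->1]=3 prod=2 -> inv=[6 3 5]

6 3 5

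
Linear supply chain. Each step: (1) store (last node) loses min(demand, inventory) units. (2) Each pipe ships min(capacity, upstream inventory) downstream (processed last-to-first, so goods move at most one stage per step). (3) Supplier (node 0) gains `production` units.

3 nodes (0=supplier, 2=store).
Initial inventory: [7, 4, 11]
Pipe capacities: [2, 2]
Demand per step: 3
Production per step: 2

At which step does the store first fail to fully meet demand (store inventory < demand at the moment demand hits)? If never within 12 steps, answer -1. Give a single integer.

Step 1: demand=3,sold=3 ship[1->2]=2 ship[0->1]=2 prod=2 -> [7 4 10]
Step 2: demand=3,sold=3 ship[1->2]=2 ship[0->1]=2 prod=2 -> [7 4 9]
Step 3: demand=3,sold=3 ship[1->2]=2 ship[0->1]=2 prod=2 -> [7 4 8]
Step 4: demand=3,sold=3 ship[1->2]=2 ship[0->1]=2 prod=2 -> [7 4 7]
Step 5: demand=3,sold=3 ship[1->2]=2 ship[0->1]=2 prod=2 -> [7 4 6]
Step 6: demand=3,sold=3 ship[1->2]=2 ship[0->1]=2 prod=2 -> [7 4 5]
Step 7: demand=3,sold=3 ship[1->2]=2 ship[0->1]=2 prod=2 -> [7 4 4]
Step 8: demand=3,sold=3 ship[1->2]=2 ship[0->1]=2 prod=2 -> [7 4 3]
Step 9: demand=3,sold=3 ship[1->2]=2 ship[0->1]=2 prod=2 -> [7 4 2]
Step 10: demand=3,sold=2 ship[1->2]=2 ship[0->1]=2 prod=2 -> [7 4 2]
Step 11: demand=3,sold=2 ship[1->2]=2 ship[0->1]=2 prod=2 -> [7 4 2]
Step 12: demand=3,sold=2 ship[1->2]=2 ship[0->1]=2 prod=2 -> [7 4 2]
First stockout at step 10

10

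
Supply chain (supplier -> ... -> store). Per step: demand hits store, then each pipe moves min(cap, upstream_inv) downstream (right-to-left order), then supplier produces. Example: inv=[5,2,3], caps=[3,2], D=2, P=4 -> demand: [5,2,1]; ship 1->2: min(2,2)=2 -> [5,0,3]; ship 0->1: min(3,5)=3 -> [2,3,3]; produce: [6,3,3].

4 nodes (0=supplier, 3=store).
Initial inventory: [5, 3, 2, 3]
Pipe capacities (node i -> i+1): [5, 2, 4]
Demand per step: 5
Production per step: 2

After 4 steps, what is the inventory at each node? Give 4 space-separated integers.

Step 1: demand=5,sold=3 ship[2->3]=2 ship[1->2]=2 ship[0->1]=5 prod=2 -> inv=[2 6 2 2]
Step 2: demand=5,sold=2 ship[2->3]=2 ship[1->2]=2 ship[0->1]=2 prod=2 -> inv=[2 6 2 2]
Step 3: demand=5,sold=2 ship[2->3]=2 ship[1->2]=2 ship[0->1]=2 prod=2 -> inv=[2 6 2 2]
Step 4: demand=5,sold=2 ship[2->3]=2 ship[1->2]=2 ship[0->1]=2 prod=2 -> inv=[2 6 2 2]

2 6 2 2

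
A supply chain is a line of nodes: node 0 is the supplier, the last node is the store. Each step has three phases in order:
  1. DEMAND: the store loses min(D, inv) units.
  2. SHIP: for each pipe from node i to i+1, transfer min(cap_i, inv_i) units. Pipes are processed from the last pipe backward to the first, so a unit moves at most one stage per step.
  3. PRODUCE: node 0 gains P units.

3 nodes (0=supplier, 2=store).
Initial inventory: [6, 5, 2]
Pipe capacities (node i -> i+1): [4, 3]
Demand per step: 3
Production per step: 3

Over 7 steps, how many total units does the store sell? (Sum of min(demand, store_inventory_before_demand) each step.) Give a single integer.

Answer: 20

Derivation:
Step 1: sold=2 (running total=2) -> [5 6 3]
Step 2: sold=3 (running total=5) -> [4 7 3]
Step 3: sold=3 (running total=8) -> [3 8 3]
Step 4: sold=3 (running total=11) -> [3 8 3]
Step 5: sold=3 (running total=14) -> [3 8 3]
Step 6: sold=3 (running total=17) -> [3 8 3]
Step 7: sold=3 (running total=20) -> [3 8 3]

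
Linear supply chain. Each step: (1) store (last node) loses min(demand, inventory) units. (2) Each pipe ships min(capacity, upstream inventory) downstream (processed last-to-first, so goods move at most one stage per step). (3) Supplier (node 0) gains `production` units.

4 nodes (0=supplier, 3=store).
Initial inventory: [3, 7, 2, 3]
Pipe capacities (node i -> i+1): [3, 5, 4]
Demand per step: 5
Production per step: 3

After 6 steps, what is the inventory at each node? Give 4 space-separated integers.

Step 1: demand=5,sold=3 ship[2->3]=2 ship[1->2]=5 ship[0->1]=3 prod=3 -> inv=[3 5 5 2]
Step 2: demand=5,sold=2 ship[2->3]=4 ship[1->2]=5 ship[0->1]=3 prod=3 -> inv=[3 3 6 4]
Step 3: demand=5,sold=4 ship[2->3]=4 ship[1->2]=3 ship[0->1]=3 prod=3 -> inv=[3 3 5 4]
Step 4: demand=5,sold=4 ship[2->3]=4 ship[1->2]=3 ship[0->1]=3 prod=3 -> inv=[3 3 4 4]
Step 5: demand=5,sold=4 ship[2->3]=4 ship[1->2]=3 ship[0->1]=3 prod=3 -> inv=[3 3 3 4]
Step 6: demand=5,sold=4 ship[2->3]=3 ship[1->2]=3 ship[0->1]=3 prod=3 -> inv=[3 3 3 3]

3 3 3 3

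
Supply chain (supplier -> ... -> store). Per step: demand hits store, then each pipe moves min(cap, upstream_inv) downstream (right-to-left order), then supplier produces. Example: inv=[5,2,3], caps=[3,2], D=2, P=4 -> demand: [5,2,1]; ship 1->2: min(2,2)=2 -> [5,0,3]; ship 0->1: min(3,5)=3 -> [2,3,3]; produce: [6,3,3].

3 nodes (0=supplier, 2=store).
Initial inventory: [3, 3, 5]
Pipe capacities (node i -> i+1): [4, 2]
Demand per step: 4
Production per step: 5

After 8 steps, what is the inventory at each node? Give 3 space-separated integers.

Step 1: demand=4,sold=4 ship[1->2]=2 ship[0->1]=3 prod=5 -> inv=[5 4 3]
Step 2: demand=4,sold=3 ship[1->2]=2 ship[0->1]=4 prod=5 -> inv=[6 6 2]
Step 3: demand=4,sold=2 ship[1->2]=2 ship[0->1]=4 prod=5 -> inv=[7 8 2]
Step 4: demand=4,sold=2 ship[1->2]=2 ship[0->1]=4 prod=5 -> inv=[8 10 2]
Step 5: demand=4,sold=2 ship[1->2]=2 ship[0->1]=4 prod=5 -> inv=[9 12 2]
Step 6: demand=4,sold=2 ship[1->2]=2 ship[0->1]=4 prod=5 -> inv=[10 14 2]
Step 7: demand=4,sold=2 ship[1->2]=2 ship[0->1]=4 prod=5 -> inv=[11 16 2]
Step 8: demand=4,sold=2 ship[1->2]=2 ship[0->1]=4 prod=5 -> inv=[12 18 2]

12 18 2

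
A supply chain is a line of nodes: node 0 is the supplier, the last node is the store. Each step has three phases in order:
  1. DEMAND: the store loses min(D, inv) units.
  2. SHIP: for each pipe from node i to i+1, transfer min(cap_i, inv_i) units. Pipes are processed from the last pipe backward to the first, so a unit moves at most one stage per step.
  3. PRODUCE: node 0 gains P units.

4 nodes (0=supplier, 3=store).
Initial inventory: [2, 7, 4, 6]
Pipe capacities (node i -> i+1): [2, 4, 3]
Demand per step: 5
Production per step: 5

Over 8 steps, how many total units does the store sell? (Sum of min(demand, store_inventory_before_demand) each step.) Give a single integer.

Step 1: sold=5 (running total=5) -> [5 5 5 4]
Step 2: sold=4 (running total=9) -> [8 3 6 3]
Step 3: sold=3 (running total=12) -> [11 2 6 3]
Step 4: sold=3 (running total=15) -> [14 2 5 3]
Step 5: sold=3 (running total=18) -> [17 2 4 3]
Step 6: sold=3 (running total=21) -> [20 2 3 3]
Step 7: sold=3 (running total=24) -> [23 2 2 3]
Step 8: sold=3 (running total=27) -> [26 2 2 2]

Answer: 27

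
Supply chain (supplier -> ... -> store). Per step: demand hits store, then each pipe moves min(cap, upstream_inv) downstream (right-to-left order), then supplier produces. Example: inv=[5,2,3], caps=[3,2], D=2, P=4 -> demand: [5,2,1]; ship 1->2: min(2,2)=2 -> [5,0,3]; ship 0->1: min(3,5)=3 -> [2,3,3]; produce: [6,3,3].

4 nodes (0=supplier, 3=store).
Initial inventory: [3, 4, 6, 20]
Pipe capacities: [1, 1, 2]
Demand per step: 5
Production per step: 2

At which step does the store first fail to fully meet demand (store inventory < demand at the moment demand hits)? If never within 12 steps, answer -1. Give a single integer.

Step 1: demand=5,sold=5 ship[2->3]=2 ship[1->2]=1 ship[0->1]=1 prod=2 -> [4 4 5 17]
Step 2: demand=5,sold=5 ship[2->3]=2 ship[1->2]=1 ship[0->1]=1 prod=2 -> [5 4 4 14]
Step 3: demand=5,sold=5 ship[2->3]=2 ship[1->2]=1 ship[0->1]=1 prod=2 -> [6 4 3 11]
Step 4: demand=5,sold=5 ship[2->3]=2 ship[1->2]=1 ship[0->1]=1 prod=2 -> [7 4 2 8]
Step 5: demand=5,sold=5 ship[2->3]=2 ship[1->2]=1 ship[0->1]=1 prod=2 -> [8 4 1 5]
Step 6: demand=5,sold=5 ship[2->3]=1 ship[1->2]=1 ship[0->1]=1 prod=2 -> [9 4 1 1]
Step 7: demand=5,sold=1 ship[2->3]=1 ship[1->2]=1 ship[0->1]=1 prod=2 -> [10 4 1 1]
Step 8: demand=5,sold=1 ship[2->3]=1 ship[1->2]=1 ship[0->1]=1 prod=2 -> [11 4 1 1]
Step 9: demand=5,sold=1 ship[2->3]=1 ship[1->2]=1 ship[0->1]=1 prod=2 -> [12 4 1 1]
Step 10: demand=5,sold=1 ship[2->3]=1 ship[1->2]=1 ship[0->1]=1 prod=2 -> [13 4 1 1]
Step 11: demand=5,sold=1 ship[2->3]=1 ship[1->2]=1 ship[0->1]=1 prod=2 -> [14 4 1 1]
Step 12: demand=5,sold=1 ship[2->3]=1 ship[1->2]=1 ship[0->1]=1 prod=2 -> [15 4 1 1]
First stockout at step 7

7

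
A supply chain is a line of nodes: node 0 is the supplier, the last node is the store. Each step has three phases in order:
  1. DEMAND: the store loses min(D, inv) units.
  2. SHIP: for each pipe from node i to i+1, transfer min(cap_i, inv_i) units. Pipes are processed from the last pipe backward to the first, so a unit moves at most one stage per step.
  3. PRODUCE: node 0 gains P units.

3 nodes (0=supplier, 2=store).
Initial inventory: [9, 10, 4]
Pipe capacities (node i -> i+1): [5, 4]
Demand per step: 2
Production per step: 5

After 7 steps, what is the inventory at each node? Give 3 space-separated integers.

Step 1: demand=2,sold=2 ship[1->2]=4 ship[0->1]=5 prod=5 -> inv=[9 11 6]
Step 2: demand=2,sold=2 ship[1->2]=4 ship[0->1]=5 prod=5 -> inv=[9 12 8]
Step 3: demand=2,sold=2 ship[1->2]=4 ship[0->1]=5 prod=5 -> inv=[9 13 10]
Step 4: demand=2,sold=2 ship[1->2]=4 ship[0->1]=5 prod=5 -> inv=[9 14 12]
Step 5: demand=2,sold=2 ship[1->2]=4 ship[0->1]=5 prod=5 -> inv=[9 15 14]
Step 6: demand=2,sold=2 ship[1->2]=4 ship[0->1]=5 prod=5 -> inv=[9 16 16]
Step 7: demand=2,sold=2 ship[1->2]=4 ship[0->1]=5 prod=5 -> inv=[9 17 18]

9 17 18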